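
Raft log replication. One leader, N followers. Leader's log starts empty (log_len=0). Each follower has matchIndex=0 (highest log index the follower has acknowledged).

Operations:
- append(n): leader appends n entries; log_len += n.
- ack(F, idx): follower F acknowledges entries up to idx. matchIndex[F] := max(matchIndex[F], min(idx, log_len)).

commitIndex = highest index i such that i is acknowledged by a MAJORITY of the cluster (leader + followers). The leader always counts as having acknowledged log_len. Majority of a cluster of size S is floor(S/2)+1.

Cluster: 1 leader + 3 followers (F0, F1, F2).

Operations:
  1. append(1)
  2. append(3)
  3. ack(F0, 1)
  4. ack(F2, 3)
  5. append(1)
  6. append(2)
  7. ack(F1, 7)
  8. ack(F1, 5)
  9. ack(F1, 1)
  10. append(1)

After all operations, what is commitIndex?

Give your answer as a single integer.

Answer: 3

Derivation:
Op 1: append 1 -> log_len=1
Op 2: append 3 -> log_len=4
Op 3: F0 acks idx 1 -> match: F0=1 F1=0 F2=0; commitIndex=0
Op 4: F2 acks idx 3 -> match: F0=1 F1=0 F2=3; commitIndex=1
Op 5: append 1 -> log_len=5
Op 6: append 2 -> log_len=7
Op 7: F1 acks idx 7 -> match: F0=1 F1=7 F2=3; commitIndex=3
Op 8: F1 acks idx 5 -> match: F0=1 F1=7 F2=3; commitIndex=3
Op 9: F1 acks idx 1 -> match: F0=1 F1=7 F2=3; commitIndex=3
Op 10: append 1 -> log_len=8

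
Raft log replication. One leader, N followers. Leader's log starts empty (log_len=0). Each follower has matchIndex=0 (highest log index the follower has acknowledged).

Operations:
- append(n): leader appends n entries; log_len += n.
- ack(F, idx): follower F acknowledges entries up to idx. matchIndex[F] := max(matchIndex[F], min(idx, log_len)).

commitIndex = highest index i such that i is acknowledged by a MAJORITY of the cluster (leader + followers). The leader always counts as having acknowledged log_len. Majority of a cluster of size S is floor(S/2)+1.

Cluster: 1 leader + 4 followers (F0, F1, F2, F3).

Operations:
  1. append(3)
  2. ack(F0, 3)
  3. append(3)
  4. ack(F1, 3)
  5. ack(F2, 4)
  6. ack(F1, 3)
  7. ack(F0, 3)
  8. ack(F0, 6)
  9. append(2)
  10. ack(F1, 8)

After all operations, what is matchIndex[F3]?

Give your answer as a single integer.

Answer: 0

Derivation:
Op 1: append 3 -> log_len=3
Op 2: F0 acks idx 3 -> match: F0=3 F1=0 F2=0 F3=0; commitIndex=0
Op 3: append 3 -> log_len=6
Op 4: F1 acks idx 3 -> match: F0=3 F1=3 F2=0 F3=0; commitIndex=3
Op 5: F2 acks idx 4 -> match: F0=3 F1=3 F2=4 F3=0; commitIndex=3
Op 6: F1 acks idx 3 -> match: F0=3 F1=3 F2=4 F3=0; commitIndex=3
Op 7: F0 acks idx 3 -> match: F0=3 F1=3 F2=4 F3=0; commitIndex=3
Op 8: F0 acks idx 6 -> match: F0=6 F1=3 F2=4 F3=0; commitIndex=4
Op 9: append 2 -> log_len=8
Op 10: F1 acks idx 8 -> match: F0=6 F1=8 F2=4 F3=0; commitIndex=6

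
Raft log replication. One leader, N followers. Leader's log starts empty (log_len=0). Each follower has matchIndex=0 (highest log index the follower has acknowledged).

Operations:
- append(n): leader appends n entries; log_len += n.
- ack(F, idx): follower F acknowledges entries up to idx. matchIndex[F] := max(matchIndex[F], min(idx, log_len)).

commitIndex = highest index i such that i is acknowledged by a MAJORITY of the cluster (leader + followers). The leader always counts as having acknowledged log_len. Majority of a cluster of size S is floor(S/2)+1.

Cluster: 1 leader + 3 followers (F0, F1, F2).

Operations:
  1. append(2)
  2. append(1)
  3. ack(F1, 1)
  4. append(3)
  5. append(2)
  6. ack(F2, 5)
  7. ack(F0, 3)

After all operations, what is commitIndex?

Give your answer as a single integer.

Op 1: append 2 -> log_len=2
Op 2: append 1 -> log_len=3
Op 3: F1 acks idx 1 -> match: F0=0 F1=1 F2=0; commitIndex=0
Op 4: append 3 -> log_len=6
Op 5: append 2 -> log_len=8
Op 6: F2 acks idx 5 -> match: F0=0 F1=1 F2=5; commitIndex=1
Op 7: F0 acks idx 3 -> match: F0=3 F1=1 F2=5; commitIndex=3

Answer: 3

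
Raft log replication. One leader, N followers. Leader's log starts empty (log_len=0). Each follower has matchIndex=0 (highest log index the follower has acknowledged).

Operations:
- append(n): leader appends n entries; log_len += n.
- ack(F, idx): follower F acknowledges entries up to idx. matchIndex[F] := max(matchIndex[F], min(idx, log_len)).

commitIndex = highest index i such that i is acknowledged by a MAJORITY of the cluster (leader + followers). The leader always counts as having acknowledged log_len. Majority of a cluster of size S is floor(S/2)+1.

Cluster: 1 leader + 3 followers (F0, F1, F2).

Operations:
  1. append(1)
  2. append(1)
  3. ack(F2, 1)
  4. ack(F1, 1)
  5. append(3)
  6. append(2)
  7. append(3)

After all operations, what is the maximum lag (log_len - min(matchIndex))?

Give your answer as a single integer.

Op 1: append 1 -> log_len=1
Op 2: append 1 -> log_len=2
Op 3: F2 acks idx 1 -> match: F0=0 F1=0 F2=1; commitIndex=0
Op 4: F1 acks idx 1 -> match: F0=0 F1=1 F2=1; commitIndex=1
Op 5: append 3 -> log_len=5
Op 6: append 2 -> log_len=7
Op 7: append 3 -> log_len=10

Answer: 10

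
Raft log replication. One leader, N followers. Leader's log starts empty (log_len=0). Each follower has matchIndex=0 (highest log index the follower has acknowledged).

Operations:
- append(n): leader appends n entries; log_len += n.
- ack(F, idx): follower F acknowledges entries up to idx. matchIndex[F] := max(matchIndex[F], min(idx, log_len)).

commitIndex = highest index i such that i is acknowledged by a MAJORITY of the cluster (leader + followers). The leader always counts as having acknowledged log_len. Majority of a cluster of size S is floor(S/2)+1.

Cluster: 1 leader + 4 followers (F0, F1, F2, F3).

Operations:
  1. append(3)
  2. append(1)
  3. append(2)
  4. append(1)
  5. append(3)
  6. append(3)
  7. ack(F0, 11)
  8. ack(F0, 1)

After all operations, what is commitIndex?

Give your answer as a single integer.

Answer: 0

Derivation:
Op 1: append 3 -> log_len=3
Op 2: append 1 -> log_len=4
Op 3: append 2 -> log_len=6
Op 4: append 1 -> log_len=7
Op 5: append 3 -> log_len=10
Op 6: append 3 -> log_len=13
Op 7: F0 acks idx 11 -> match: F0=11 F1=0 F2=0 F3=0; commitIndex=0
Op 8: F0 acks idx 1 -> match: F0=11 F1=0 F2=0 F3=0; commitIndex=0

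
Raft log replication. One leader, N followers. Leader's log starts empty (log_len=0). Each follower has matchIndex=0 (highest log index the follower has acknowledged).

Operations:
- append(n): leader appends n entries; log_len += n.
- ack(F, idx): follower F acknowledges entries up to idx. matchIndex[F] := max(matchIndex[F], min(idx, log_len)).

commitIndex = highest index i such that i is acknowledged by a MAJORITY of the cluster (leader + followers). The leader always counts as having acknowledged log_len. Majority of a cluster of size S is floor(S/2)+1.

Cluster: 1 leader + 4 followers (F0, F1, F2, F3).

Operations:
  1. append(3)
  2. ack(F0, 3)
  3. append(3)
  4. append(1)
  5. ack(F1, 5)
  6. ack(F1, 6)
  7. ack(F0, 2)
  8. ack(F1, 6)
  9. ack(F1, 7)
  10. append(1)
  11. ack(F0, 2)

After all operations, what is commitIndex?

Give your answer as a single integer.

Answer: 3

Derivation:
Op 1: append 3 -> log_len=3
Op 2: F0 acks idx 3 -> match: F0=3 F1=0 F2=0 F3=0; commitIndex=0
Op 3: append 3 -> log_len=6
Op 4: append 1 -> log_len=7
Op 5: F1 acks idx 5 -> match: F0=3 F1=5 F2=0 F3=0; commitIndex=3
Op 6: F1 acks idx 6 -> match: F0=3 F1=6 F2=0 F3=0; commitIndex=3
Op 7: F0 acks idx 2 -> match: F0=3 F1=6 F2=0 F3=0; commitIndex=3
Op 8: F1 acks idx 6 -> match: F0=3 F1=6 F2=0 F3=0; commitIndex=3
Op 9: F1 acks idx 7 -> match: F0=3 F1=7 F2=0 F3=0; commitIndex=3
Op 10: append 1 -> log_len=8
Op 11: F0 acks idx 2 -> match: F0=3 F1=7 F2=0 F3=0; commitIndex=3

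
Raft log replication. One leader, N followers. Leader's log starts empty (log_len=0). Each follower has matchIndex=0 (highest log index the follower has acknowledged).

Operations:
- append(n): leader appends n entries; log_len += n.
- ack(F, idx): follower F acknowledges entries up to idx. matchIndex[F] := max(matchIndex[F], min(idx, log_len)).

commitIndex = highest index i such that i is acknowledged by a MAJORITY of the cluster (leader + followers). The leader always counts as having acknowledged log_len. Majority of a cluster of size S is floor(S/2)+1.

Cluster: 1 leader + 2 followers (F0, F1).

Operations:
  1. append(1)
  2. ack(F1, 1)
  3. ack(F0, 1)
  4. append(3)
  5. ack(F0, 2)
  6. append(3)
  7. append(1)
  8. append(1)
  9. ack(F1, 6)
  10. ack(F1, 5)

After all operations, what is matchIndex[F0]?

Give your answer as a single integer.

Op 1: append 1 -> log_len=1
Op 2: F1 acks idx 1 -> match: F0=0 F1=1; commitIndex=1
Op 3: F0 acks idx 1 -> match: F0=1 F1=1; commitIndex=1
Op 4: append 3 -> log_len=4
Op 5: F0 acks idx 2 -> match: F0=2 F1=1; commitIndex=2
Op 6: append 3 -> log_len=7
Op 7: append 1 -> log_len=8
Op 8: append 1 -> log_len=9
Op 9: F1 acks idx 6 -> match: F0=2 F1=6; commitIndex=6
Op 10: F1 acks idx 5 -> match: F0=2 F1=6; commitIndex=6

Answer: 2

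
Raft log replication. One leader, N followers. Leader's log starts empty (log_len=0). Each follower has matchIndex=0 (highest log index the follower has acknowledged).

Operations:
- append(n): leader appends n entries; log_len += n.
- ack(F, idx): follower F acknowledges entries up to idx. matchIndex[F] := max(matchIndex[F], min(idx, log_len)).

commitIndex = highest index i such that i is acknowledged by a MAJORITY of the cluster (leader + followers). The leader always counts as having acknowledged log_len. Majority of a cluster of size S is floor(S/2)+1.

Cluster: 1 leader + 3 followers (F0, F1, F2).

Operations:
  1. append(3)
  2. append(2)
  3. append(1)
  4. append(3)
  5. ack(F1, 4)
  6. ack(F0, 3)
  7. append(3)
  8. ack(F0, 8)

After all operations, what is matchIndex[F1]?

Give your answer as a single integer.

Op 1: append 3 -> log_len=3
Op 2: append 2 -> log_len=5
Op 3: append 1 -> log_len=6
Op 4: append 3 -> log_len=9
Op 5: F1 acks idx 4 -> match: F0=0 F1=4 F2=0; commitIndex=0
Op 6: F0 acks idx 3 -> match: F0=3 F1=4 F2=0; commitIndex=3
Op 7: append 3 -> log_len=12
Op 8: F0 acks idx 8 -> match: F0=8 F1=4 F2=0; commitIndex=4

Answer: 4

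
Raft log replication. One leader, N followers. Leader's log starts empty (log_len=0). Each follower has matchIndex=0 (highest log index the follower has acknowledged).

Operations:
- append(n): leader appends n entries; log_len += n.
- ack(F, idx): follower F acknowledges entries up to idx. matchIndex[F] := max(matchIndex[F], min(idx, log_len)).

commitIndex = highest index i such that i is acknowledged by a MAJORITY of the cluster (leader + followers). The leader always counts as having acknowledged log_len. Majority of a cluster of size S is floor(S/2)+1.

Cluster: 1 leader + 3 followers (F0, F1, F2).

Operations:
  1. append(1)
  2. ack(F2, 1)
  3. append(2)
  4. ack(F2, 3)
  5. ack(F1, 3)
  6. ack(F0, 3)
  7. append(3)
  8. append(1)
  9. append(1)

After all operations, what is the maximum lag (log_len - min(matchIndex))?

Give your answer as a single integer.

Answer: 5

Derivation:
Op 1: append 1 -> log_len=1
Op 2: F2 acks idx 1 -> match: F0=0 F1=0 F2=1; commitIndex=0
Op 3: append 2 -> log_len=3
Op 4: F2 acks idx 3 -> match: F0=0 F1=0 F2=3; commitIndex=0
Op 5: F1 acks idx 3 -> match: F0=0 F1=3 F2=3; commitIndex=3
Op 6: F0 acks idx 3 -> match: F0=3 F1=3 F2=3; commitIndex=3
Op 7: append 3 -> log_len=6
Op 8: append 1 -> log_len=7
Op 9: append 1 -> log_len=8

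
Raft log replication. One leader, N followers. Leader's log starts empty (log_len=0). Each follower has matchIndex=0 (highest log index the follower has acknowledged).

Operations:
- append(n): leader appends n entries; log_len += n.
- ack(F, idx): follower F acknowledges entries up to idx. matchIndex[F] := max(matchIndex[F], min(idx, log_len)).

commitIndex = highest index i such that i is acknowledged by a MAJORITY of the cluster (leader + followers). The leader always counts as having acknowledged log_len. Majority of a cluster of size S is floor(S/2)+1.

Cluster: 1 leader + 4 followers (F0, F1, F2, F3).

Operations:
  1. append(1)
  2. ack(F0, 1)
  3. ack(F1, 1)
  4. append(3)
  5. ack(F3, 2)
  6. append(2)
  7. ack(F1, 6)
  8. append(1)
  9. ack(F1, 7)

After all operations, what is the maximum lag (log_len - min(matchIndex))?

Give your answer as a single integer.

Op 1: append 1 -> log_len=1
Op 2: F0 acks idx 1 -> match: F0=1 F1=0 F2=0 F3=0; commitIndex=0
Op 3: F1 acks idx 1 -> match: F0=1 F1=1 F2=0 F3=0; commitIndex=1
Op 4: append 3 -> log_len=4
Op 5: F3 acks idx 2 -> match: F0=1 F1=1 F2=0 F3=2; commitIndex=1
Op 6: append 2 -> log_len=6
Op 7: F1 acks idx 6 -> match: F0=1 F1=6 F2=0 F3=2; commitIndex=2
Op 8: append 1 -> log_len=7
Op 9: F1 acks idx 7 -> match: F0=1 F1=7 F2=0 F3=2; commitIndex=2

Answer: 7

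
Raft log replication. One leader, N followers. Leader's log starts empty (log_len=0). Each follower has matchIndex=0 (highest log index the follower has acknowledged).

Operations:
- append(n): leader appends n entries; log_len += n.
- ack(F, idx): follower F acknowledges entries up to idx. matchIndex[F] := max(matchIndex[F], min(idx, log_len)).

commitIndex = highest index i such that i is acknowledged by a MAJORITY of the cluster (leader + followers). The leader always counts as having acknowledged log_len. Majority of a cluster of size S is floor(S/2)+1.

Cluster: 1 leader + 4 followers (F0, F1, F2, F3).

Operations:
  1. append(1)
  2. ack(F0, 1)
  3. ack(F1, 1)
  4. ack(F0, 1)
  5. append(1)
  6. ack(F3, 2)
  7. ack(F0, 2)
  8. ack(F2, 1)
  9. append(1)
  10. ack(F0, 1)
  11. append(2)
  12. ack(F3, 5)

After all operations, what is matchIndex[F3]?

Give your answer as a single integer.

Answer: 5

Derivation:
Op 1: append 1 -> log_len=1
Op 2: F0 acks idx 1 -> match: F0=1 F1=0 F2=0 F3=0; commitIndex=0
Op 3: F1 acks idx 1 -> match: F0=1 F1=1 F2=0 F3=0; commitIndex=1
Op 4: F0 acks idx 1 -> match: F0=1 F1=1 F2=0 F3=0; commitIndex=1
Op 5: append 1 -> log_len=2
Op 6: F3 acks idx 2 -> match: F0=1 F1=1 F2=0 F3=2; commitIndex=1
Op 7: F0 acks idx 2 -> match: F0=2 F1=1 F2=0 F3=2; commitIndex=2
Op 8: F2 acks idx 1 -> match: F0=2 F1=1 F2=1 F3=2; commitIndex=2
Op 9: append 1 -> log_len=3
Op 10: F0 acks idx 1 -> match: F0=2 F1=1 F2=1 F3=2; commitIndex=2
Op 11: append 2 -> log_len=5
Op 12: F3 acks idx 5 -> match: F0=2 F1=1 F2=1 F3=5; commitIndex=2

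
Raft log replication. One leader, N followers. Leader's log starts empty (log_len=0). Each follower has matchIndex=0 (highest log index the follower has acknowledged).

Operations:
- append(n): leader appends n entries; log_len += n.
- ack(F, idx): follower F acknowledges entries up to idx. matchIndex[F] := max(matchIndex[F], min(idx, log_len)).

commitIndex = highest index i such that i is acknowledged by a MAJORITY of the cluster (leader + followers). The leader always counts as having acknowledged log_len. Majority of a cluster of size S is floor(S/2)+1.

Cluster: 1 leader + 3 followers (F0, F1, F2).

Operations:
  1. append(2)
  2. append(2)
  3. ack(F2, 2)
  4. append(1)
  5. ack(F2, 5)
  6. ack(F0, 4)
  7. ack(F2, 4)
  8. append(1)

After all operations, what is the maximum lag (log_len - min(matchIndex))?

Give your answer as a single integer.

Answer: 6

Derivation:
Op 1: append 2 -> log_len=2
Op 2: append 2 -> log_len=4
Op 3: F2 acks idx 2 -> match: F0=0 F1=0 F2=2; commitIndex=0
Op 4: append 1 -> log_len=5
Op 5: F2 acks idx 5 -> match: F0=0 F1=0 F2=5; commitIndex=0
Op 6: F0 acks idx 4 -> match: F0=4 F1=0 F2=5; commitIndex=4
Op 7: F2 acks idx 4 -> match: F0=4 F1=0 F2=5; commitIndex=4
Op 8: append 1 -> log_len=6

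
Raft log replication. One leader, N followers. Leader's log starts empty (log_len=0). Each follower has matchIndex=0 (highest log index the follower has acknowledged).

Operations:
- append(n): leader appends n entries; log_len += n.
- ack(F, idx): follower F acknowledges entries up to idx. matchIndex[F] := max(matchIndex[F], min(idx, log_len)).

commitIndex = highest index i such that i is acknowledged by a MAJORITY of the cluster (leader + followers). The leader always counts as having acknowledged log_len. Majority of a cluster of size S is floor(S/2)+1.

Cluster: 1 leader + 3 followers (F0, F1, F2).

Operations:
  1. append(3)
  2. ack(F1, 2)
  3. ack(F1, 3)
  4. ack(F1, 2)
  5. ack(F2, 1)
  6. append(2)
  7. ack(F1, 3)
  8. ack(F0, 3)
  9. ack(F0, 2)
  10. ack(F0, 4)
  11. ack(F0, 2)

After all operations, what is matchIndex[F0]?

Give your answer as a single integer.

Op 1: append 3 -> log_len=3
Op 2: F1 acks idx 2 -> match: F0=0 F1=2 F2=0; commitIndex=0
Op 3: F1 acks idx 3 -> match: F0=0 F1=3 F2=0; commitIndex=0
Op 4: F1 acks idx 2 -> match: F0=0 F1=3 F2=0; commitIndex=0
Op 5: F2 acks idx 1 -> match: F0=0 F1=3 F2=1; commitIndex=1
Op 6: append 2 -> log_len=5
Op 7: F1 acks idx 3 -> match: F0=0 F1=3 F2=1; commitIndex=1
Op 8: F0 acks idx 3 -> match: F0=3 F1=3 F2=1; commitIndex=3
Op 9: F0 acks idx 2 -> match: F0=3 F1=3 F2=1; commitIndex=3
Op 10: F0 acks idx 4 -> match: F0=4 F1=3 F2=1; commitIndex=3
Op 11: F0 acks idx 2 -> match: F0=4 F1=3 F2=1; commitIndex=3

Answer: 4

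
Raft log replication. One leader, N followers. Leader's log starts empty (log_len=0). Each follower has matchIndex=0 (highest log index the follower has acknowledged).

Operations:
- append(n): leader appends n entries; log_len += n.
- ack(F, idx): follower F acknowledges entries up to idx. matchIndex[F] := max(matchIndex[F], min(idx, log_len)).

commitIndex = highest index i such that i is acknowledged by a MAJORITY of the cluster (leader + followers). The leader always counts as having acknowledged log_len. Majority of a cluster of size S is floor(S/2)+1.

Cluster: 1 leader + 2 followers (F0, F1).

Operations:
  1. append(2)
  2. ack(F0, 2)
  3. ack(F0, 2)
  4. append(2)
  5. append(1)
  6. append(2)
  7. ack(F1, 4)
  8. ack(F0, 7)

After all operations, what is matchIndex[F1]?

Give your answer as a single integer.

Op 1: append 2 -> log_len=2
Op 2: F0 acks idx 2 -> match: F0=2 F1=0; commitIndex=2
Op 3: F0 acks idx 2 -> match: F0=2 F1=0; commitIndex=2
Op 4: append 2 -> log_len=4
Op 5: append 1 -> log_len=5
Op 6: append 2 -> log_len=7
Op 7: F1 acks idx 4 -> match: F0=2 F1=4; commitIndex=4
Op 8: F0 acks idx 7 -> match: F0=7 F1=4; commitIndex=7

Answer: 4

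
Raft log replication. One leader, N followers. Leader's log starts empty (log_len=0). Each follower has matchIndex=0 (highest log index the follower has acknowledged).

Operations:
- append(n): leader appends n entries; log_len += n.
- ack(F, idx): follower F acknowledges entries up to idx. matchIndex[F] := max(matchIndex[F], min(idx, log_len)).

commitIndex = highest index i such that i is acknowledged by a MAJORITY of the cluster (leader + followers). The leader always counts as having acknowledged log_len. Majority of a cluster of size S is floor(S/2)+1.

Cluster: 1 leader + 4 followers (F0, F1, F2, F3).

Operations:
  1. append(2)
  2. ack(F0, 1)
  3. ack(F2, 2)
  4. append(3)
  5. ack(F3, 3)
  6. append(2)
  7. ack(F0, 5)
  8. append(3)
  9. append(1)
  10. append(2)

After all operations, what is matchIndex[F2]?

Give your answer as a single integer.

Op 1: append 2 -> log_len=2
Op 2: F0 acks idx 1 -> match: F0=1 F1=0 F2=0 F3=0; commitIndex=0
Op 3: F2 acks idx 2 -> match: F0=1 F1=0 F2=2 F3=0; commitIndex=1
Op 4: append 3 -> log_len=5
Op 5: F3 acks idx 3 -> match: F0=1 F1=0 F2=2 F3=3; commitIndex=2
Op 6: append 2 -> log_len=7
Op 7: F0 acks idx 5 -> match: F0=5 F1=0 F2=2 F3=3; commitIndex=3
Op 8: append 3 -> log_len=10
Op 9: append 1 -> log_len=11
Op 10: append 2 -> log_len=13

Answer: 2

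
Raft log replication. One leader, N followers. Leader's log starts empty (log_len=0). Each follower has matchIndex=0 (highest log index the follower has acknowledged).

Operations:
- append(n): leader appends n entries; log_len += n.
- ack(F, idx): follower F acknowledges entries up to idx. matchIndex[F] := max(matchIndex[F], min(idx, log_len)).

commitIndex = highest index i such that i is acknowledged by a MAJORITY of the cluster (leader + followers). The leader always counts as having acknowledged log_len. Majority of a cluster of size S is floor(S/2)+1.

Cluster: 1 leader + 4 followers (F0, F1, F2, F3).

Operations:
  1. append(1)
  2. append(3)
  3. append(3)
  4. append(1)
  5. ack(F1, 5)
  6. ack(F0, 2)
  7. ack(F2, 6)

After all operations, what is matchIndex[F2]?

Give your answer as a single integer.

Op 1: append 1 -> log_len=1
Op 2: append 3 -> log_len=4
Op 3: append 3 -> log_len=7
Op 4: append 1 -> log_len=8
Op 5: F1 acks idx 5 -> match: F0=0 F1=5 F2=0 F3=0; commitIndex=0
Op 6: F0 acks idx 2 -> match: F0=2 F1=5 F2=0 F3=0; commitIndex=2
Op 7: F2 acks idx 6 -> match: F0=2 F1=5 F2=6 F3=0; commitIndex=5

Answer: 6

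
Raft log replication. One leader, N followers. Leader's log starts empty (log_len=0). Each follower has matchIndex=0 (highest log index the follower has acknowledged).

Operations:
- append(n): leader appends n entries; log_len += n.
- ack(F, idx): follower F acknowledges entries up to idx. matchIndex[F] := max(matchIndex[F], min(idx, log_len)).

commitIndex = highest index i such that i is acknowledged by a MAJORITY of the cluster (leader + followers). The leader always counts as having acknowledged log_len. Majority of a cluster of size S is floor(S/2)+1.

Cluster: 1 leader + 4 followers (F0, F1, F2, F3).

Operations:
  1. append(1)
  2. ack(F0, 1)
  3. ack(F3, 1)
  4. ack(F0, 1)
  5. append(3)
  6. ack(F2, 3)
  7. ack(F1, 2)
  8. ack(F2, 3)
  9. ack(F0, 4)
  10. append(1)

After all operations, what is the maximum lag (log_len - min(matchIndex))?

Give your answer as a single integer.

Op 1: append 1 -> log_len=1
Op 2: F0 acks idx 1 -> match: F0=1 F1=0 F2=0 F3=0; commitIndex=0
Op 3: F3 acks idx 1 -> match: F0=1 F1=0 F2=0 F3=1; commitIndex=1
Op 4: F0 acks idx 1 -> match: F0=1 F1=0 F2=0 F3=1; commitIndex=1
Op 5: append 3 -> log_len=4
Op 6: F2 acks idx 3 -> match: F0=1 F1=0 F2=3 F3=1; commitIndex=1
Op 7: F1 acks idx 2 -> match: F0=1 F1=2 F2=3 F3=1; commitIndex=2
Op 8: F2 acks idx 3 -> match: F0=1 F1=2 F2=3 F3=1; commitIndex=2
Op 9: F0 acks idx 4 -> match: F0=4 F1=2 F2=3 F3=1; commitIndex=3
Op 10: append 1 -> log_len=5

Answer: 4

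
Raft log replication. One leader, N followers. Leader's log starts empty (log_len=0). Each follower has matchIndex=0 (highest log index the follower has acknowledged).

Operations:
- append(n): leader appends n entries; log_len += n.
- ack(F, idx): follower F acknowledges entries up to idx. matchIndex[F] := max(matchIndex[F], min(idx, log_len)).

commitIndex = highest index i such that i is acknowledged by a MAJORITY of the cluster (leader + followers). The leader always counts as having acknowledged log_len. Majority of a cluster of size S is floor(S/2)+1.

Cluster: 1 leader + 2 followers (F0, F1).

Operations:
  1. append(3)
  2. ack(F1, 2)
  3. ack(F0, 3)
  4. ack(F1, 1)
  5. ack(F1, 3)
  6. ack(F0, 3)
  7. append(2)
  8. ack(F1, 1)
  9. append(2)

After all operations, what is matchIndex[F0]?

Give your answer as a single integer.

Op 1: append 3 -> log_len=3
Op 2: F1 acks idx 2 -> match: F0=0 F1=2; commitIndex=2
Op 3: F0 acks idx 3 -> match: F0=3 F1=2; commitIndex=3
Op 4: F1 acks idx 1 -> match: F0=3 F1=2; commitIndex=3
Op 5: F1 acks idx 3 -> match: F0=3 F1=3; commitIndex=3
Op 6: F0 acks idx 3 -> match: F0=3 F1=3; commitIndex=3
Op 7: append 2 -> log_len=5
Op 8: F1 acks idx 1 -> match: F0=3 F1=3; commitIndex=3
Op 9: append 2 -> log_len=7

Answer: 3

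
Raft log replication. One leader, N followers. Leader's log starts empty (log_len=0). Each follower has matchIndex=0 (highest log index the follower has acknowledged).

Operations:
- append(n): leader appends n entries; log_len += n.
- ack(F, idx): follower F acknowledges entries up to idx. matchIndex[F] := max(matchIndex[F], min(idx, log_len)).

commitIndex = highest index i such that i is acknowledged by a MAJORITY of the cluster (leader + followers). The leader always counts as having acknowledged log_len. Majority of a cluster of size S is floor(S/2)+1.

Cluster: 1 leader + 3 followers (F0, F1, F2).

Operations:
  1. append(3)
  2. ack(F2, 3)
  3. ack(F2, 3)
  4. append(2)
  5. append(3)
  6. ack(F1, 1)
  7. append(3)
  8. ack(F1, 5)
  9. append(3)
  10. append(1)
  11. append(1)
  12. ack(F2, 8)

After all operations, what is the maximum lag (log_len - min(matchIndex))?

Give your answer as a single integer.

Op 1: append 3 -> log_len=3
Op 2: F2 acks idx 3 -> match: F0=0 F1=0 F2=3; commitIndex=0
Op 3: F2 acks idx 3 -> match: F0=0 F1=0 F2=3; commitIndex=0
Op 4: append 2 -> log_len=5
Op 5: append 3 -> log_len=8
Op 6: F1 acks idx 1 -> match: F0=0 F1=1 F2=3; commitIndex=1
Op 7: append 3 -> log_len=11
Op 8: F1 acks idx 5 -> match: F0=0 F1=5 F2=3; commitIndex=3
Op 9: append 3 -> log_len=14
Op 10: append 1 -> log_len=15
Op 11: append 1 -> log_len=16
Op 12: F2 acks idx 8 -> match: F0=0 F1=5 F2=8; commitIndex=5

Answer: 16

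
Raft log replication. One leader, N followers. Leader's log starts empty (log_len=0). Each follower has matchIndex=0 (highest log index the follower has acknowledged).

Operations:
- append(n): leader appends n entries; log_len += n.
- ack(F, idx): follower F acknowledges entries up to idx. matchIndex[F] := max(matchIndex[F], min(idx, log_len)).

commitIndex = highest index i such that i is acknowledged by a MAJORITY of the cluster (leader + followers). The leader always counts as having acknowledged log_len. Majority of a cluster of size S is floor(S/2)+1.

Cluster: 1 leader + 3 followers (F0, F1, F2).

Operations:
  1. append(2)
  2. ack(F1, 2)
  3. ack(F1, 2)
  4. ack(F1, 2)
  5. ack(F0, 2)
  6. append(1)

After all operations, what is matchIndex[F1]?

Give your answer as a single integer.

Op 1: append 2 -> log_len=2
Op 2: F1 acks idx 2 -> match: F0=0 F1=2 F2=0; commitIndex=0
Op 3: F1 acks idx 2 -> match: F0=0 F1=2 F2=0; commitIndex=0
Op 4: F1 acks idx 2 -> match: F0=0 F1=2 F2=0; commitIndex=0
Op 5: F0 acks idx 2 -> match: F0=2 F1=2 F2=0; commitIndex=2
Op 6: append 1 -> log_len=3

Answer: 2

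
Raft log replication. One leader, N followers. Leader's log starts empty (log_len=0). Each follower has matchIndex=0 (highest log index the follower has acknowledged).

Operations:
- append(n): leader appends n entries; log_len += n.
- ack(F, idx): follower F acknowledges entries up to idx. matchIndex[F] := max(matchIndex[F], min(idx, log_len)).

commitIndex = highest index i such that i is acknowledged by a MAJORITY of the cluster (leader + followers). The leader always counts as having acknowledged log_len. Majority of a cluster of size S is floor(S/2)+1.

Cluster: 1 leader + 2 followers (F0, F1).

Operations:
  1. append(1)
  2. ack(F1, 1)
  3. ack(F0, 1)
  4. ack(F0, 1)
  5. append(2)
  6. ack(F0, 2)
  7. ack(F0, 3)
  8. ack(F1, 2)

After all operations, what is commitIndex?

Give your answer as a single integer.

Answer: 3

Derivation:
Op 1: append 1 -> log_len=1
Op 2: F1 acks idx 1 -> match: F0=0 F1=1; commitIndex=1
Op 3: F0 acks idx 1 -> match: F0=1 F1=1; commitIndex=1
Op 4: F0 acks idx 1 -> match: F0=1 F1=1; commitIndex=1
Op 5: append 2 -> log_len=3
Op 6: F0 acks idx 2 -> match: F0=2 F1=1; commitIndex=2
Op 7: F0 acks idx 3 -> match: F0=3 F1=1; commitIndex=3
Op 8: F1 acks idx 2 -> match: F0=3 F1=2; commitIndex=3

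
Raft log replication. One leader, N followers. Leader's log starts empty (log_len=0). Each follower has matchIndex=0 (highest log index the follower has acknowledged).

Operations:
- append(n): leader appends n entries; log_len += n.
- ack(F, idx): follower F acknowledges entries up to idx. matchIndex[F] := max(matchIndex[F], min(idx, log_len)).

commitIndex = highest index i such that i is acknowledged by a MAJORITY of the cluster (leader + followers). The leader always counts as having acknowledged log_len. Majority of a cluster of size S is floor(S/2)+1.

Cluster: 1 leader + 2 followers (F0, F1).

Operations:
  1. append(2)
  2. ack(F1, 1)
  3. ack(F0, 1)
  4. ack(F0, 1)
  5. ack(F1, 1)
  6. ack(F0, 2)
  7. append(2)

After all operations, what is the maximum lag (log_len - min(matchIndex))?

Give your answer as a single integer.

Op 1: append 2 -> log_len=2
Op 2: F1 acks idx 1 -> match: F0=0 F1=1; commitIndex=1
Op 3: F0 acks idx 1 -> match: F0=1 F1=1; commitIndex=1
Op 4: F0 acks idx 1 -> match: F0=1 F1=1; commitIndex=1
Op 5: F1 acks idx 1 -> match: F0=1 F1=1; commitIndex=1
Op 6: F0 acks idx 2 -> match: F0=2 F1=1; commitIndex=2
Op 7: append 2 -> log_len=4

Answer: 3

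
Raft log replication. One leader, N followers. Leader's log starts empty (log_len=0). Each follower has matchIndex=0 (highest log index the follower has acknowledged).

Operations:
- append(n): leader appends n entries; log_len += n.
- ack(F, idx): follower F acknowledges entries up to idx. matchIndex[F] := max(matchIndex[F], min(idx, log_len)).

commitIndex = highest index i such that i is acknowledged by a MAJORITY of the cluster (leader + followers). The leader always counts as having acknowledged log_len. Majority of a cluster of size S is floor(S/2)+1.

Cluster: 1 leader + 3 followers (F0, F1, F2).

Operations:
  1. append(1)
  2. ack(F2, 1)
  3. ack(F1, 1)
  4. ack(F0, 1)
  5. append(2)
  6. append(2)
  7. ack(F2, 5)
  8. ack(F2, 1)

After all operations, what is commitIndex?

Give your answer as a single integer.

Answer: 1

Derivation:
Op 1: append 1 -> log_len=1
Op 2: F2 acks idx 1 -> match: F0=0 F1=0 F2=1; commitIndex=0
Op 3: F1 acks idx 1 -> match: F0=0 F1=1 F2=1; commitIndex=1
Op 4: F0 acks idx 1 -> match: F0=1 F1=1 F2=1; commitIndex=1
Op 5: append 2 -> log_len=3
Op 6: append 2 -> log_len=5
Op 7: F2 acks idx 5 -> match: F0=1 F1=1 F2=5; commitIndex=1
Op 8: F2 acks idx 1 -> match: F0=1 F1=1 F2=5; commitIndex=1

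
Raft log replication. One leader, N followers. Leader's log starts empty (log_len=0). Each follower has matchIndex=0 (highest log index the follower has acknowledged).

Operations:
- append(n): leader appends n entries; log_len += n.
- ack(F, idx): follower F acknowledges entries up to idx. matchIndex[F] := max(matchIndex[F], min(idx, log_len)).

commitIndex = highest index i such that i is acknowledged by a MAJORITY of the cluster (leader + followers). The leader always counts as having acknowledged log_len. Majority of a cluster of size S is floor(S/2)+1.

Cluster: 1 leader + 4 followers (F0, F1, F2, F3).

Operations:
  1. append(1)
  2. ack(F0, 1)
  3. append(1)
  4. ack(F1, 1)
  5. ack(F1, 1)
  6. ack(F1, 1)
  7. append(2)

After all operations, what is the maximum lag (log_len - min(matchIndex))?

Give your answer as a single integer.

Op 1: append 1 -> log_len=1
Op 2: F0 acks idx 1 -> match: F0=1 F1=0 F2=0 F3=0; commitIndex=0
Op 3: append 1 -> log_len=2
Op 4: F1 acks idx 1 -> match: F0=1 F1=1 F2=0 F3=0; commitIndex=1
Op 5: F1 acks idx 1 -> match: F0=1 F1=1 F2=0 F3=0; commitIndex=1
Op 6: F1 acks idx 1 -> match: F0=1 F1=1 F2=0 F3=0; commitIndex=1
Op 7: append 2 -> log_len=4

Answer: 4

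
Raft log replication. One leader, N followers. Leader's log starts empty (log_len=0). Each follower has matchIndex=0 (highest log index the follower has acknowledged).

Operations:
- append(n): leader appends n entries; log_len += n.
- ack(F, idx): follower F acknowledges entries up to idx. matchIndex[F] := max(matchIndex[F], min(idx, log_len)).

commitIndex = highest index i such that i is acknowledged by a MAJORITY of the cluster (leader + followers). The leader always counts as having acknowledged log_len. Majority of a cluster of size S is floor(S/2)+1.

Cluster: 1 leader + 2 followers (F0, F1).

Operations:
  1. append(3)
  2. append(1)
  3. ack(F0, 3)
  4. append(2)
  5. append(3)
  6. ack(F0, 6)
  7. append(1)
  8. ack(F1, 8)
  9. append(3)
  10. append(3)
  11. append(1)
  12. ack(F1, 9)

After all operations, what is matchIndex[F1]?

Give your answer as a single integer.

Op 1: append 3 -> log_len=3
Op 2: append 1 -> log_len=4
Op 3: F0 acks idx 3 -> match: F0=3 F1=0; commitIndex=3
Op 4: append 2 -> log_len=6
Op 5: append 3 -> log_len=9
Op 6: F0 acks idx 6 -> match: F0=6 F1=0; commitIndex=6
Op 7: append 1 -> log_len=10
Op 8: F1 acks idx 8 -> match: F0=6 F1=8; commitIndex=8
Op 9: append 3 -> log_len=13
Op 10: append 3 -> log_len=16
Op 11: append 1 -> log_len=17
Op 12: F1 acks idx 9 -> match: F0=6 F1=9; commitIndex=9

Answer: 9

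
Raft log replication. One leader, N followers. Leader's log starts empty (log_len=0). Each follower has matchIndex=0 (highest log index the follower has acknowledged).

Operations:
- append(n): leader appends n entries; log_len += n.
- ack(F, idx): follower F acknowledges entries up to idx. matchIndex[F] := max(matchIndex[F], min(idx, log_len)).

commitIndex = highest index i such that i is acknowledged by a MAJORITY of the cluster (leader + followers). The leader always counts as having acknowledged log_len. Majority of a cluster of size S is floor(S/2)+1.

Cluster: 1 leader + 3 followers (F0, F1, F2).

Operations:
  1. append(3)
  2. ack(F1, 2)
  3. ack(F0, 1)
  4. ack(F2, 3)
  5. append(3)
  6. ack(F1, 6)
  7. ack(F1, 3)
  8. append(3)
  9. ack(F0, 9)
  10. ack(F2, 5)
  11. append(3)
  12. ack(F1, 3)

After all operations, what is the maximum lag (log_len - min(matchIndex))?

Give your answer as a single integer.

Op 1: append 3 -> log_len=3
Op 2: F1 acks idx 2 -> match: F0=0 F1=2 F2=0; commitIndex=0
Op 3: F0 acks idx 1 -> match: F0=1 F1=2 F2=0; commitIndex=1
Op 4: F2 acks idx 3 -> match: F0=1 F1=2 F2=3; commitIndex=2
Op 5: append 3 -> log_len=6
Op 6: F1 acks idx 6 -> match: F0=1 F1=6 F2=3; commitIndex=3
Op 7: F1 acks idx 3 -> match: F0=1 F1=6 F2=3; commitIndex=3
Op 8: append 3 -> log_len=9
Op 9: F0 acks idx 9 -> match: F0=9 F1=6 F2=3; commitIndex=6
Op 10: F2 acks idx 5 -> match: F0=9 F1=6 F2=5; commitIndex=6
Op 11: append 3 -> log_len=12
Op 12: F1 acks idx 3 -> match: F0=9 F1=6 F2=5; commitIndex=6

Answer: 7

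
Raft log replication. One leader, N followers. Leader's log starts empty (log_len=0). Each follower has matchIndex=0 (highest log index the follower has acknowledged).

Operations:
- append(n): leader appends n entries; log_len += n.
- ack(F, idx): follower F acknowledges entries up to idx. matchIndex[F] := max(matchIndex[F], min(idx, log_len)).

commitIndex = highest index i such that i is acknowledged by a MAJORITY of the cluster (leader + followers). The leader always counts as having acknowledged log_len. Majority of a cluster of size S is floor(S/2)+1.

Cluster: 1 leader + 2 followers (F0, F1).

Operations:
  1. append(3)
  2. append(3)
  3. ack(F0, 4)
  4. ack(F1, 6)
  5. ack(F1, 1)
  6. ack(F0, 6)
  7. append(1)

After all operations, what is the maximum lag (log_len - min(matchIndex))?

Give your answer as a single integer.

Op 1: append 3 -> log_len=3
Op 2: append 3 -> log_len=6
Op 3: F0 acks idx 4 -> match: F0=4 F1=0; commitIndex=4
Op 4: F1 acks idx 6 -> match: F0=4 F1=6; commitIndex=6
Op 5: F1 acks idx 1 -> match: F0=4 F1=6; commitIndex=6
Op 6: F0 acks idx 6 -> match: F0=6 F1=6; commitIndex=6
Op 7: append 1 -> log_len=7

Answer: 1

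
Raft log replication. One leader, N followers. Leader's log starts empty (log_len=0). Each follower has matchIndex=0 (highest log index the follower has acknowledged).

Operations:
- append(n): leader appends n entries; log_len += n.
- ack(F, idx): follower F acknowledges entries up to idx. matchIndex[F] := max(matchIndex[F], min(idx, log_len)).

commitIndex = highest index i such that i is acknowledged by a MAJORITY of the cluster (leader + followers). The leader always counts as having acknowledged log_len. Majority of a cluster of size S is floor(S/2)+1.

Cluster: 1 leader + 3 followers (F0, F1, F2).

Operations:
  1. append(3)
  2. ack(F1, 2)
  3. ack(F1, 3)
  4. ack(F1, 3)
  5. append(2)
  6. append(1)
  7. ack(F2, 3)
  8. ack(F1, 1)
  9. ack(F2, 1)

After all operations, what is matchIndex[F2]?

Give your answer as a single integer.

Op 1: append 3 -> log_len=3
Op 2: F1 acks idx 2 -> match: F0=0 F1=2 F2=0; commitIndex=0
Op 3: F1 acks idx 3 -> match: F0=0 F1=3 F2=0; commitIndex=0
Op 4: F1 acks idx 3 -> match: F0=0 F1=3 F2=0; commitIndex=0
Op 5: append 2 -> log_len=5
Op 6: append 1 -> log_len=6
Op 7: F2 acks idx 3 -> match: F0=0 F1=3 F2=3; commitIndex=3
Op 8: F1 acks idx 1 -> match: F0=0 F1=3 F2=3; commitIndex=3
Op 9: F2 acks idx 1 -> match: F0=0 F1=3 F2=3; commitIndex=3

Answer: 3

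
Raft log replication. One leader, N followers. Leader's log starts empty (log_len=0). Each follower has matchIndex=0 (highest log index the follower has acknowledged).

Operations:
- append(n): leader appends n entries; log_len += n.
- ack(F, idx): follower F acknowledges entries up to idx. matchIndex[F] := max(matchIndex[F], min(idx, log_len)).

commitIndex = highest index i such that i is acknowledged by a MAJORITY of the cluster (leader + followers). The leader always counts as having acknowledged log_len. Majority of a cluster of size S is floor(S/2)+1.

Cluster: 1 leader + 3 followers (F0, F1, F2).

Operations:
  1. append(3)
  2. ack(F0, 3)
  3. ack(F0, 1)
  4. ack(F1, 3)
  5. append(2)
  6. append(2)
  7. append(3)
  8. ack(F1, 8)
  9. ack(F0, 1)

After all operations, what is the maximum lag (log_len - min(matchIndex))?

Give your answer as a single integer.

Answer: 10

Derivation:
Op 1: append 3 -> log_len=3
Op 2: F0 acks idx 3 -> match: F0=3 F1=0 F2=0; commitIndex=0
Op 3: F0 acks idx 1 -> match: F0=3 F1=0 F2=0; commitIndex=0
Op 4: F1 acks idx 3 -> match: F0=3 F1=3 F2=0; commitIndex=3
Op 5: append 2 -> log_len=5
Op 6: append 2 -> log_len=7
Op 7: append 3 -> log_len=10
Op 8: F1 acks idx 8 -> match: F0=3 F1=8 F2=0; commitIndex=3
Op 9: F0 acks idx 1 -> match: F0=3 F1=8 F2=0; commitIndex=3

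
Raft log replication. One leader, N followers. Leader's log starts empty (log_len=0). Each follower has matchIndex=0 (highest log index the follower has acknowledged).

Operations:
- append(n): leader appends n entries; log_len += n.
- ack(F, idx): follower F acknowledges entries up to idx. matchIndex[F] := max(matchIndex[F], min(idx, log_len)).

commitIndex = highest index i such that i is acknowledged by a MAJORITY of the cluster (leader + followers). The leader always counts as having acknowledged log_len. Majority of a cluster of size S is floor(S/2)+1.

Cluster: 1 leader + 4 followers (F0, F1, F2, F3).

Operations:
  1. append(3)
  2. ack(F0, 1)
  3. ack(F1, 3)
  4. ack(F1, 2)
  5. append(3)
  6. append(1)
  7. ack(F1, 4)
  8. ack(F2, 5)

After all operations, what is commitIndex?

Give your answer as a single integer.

Op 1: append 3 -> log_len=3
Op 2: F0 acks idx 1 -> match: F0=1 F1=0 F2=0 F3=0; commitIndex=0
Op 3: F1 acks idx 3 -> match: F0=1 F1=3 F2=0 F3=0; commitIndex=1
Op 4: F1 acks idx 2 -> match: F0=1 F1=3 F2=0 F3=0; commitIndex=1
Op 5: append 3 -> log_len=6
Op 6: append 1 -> log_len=7
Op 7: F1 acks idx 4 -> match: F0=1 F1=4 F2=0 F3=0; commitIndex=1
Op 8: F2 acks idx 5 -> match: F0=1 F1=4 F2=5 F3=0; commitIndex=4

Answer: 4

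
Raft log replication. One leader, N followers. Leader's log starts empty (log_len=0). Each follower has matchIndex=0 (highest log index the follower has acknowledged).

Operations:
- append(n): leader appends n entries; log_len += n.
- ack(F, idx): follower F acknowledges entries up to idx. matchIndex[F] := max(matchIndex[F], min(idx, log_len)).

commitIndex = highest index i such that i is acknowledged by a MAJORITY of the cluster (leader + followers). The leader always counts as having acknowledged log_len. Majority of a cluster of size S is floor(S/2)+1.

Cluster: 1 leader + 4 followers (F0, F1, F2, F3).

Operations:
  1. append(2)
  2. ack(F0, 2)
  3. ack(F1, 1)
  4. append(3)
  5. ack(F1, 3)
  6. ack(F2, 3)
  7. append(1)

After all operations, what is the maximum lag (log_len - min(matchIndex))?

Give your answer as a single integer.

Answer: 6

Derivation:
Op 1: append 2 -> log_len=2
Op 2: F0 acks idx 2 -> match: F0=2 F1=0 F2=0 F3=0; commitIndex=0
Op 3: F1 acks idx 1 -> match: F0=2 F1=1 F2=0 F3=0; commitIndex=1
Op 4: append 3 -> log_len=5
Op 5: F1 acks idx 3 -> match: F0=2 F1=3 F2=0 F3=0; commitIndex=2
Op 6: F2 acks idx 3 -> match: F0=2 F1=3 F2=3 F3=0; commitIndex=3
Op 7: append 1 -> log_len=6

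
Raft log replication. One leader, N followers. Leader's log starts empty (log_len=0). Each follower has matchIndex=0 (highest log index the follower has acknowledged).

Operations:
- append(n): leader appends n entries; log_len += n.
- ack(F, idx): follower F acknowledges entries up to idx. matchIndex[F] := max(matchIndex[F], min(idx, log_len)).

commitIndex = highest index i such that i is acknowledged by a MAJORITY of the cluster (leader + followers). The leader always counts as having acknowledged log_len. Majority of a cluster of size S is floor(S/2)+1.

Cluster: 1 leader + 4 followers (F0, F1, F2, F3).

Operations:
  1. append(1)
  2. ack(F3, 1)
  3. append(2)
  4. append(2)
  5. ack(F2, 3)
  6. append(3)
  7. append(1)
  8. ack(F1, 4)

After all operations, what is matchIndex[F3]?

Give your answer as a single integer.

Answer: 1

Derivation:
Op 1: append 1 -> log_len=1
Op 2: F3 acks idx 1 -> match: F0=0 F1=0 F2=0 F3=1; commitIndex=0
Op 3: append 2 -> log_len=3
Op 4: append 2 -> log_len=5
Op 5: F2 acks idx 3 -> match: F0=0 F1=0 F2=3 F3=1; commitIndex=1
Op 6: append 3 -> log_len=8
Op 7: append 1 -> log_len=9
Op 8: F1 acks idx 4 -> match: F0=0 F1=4 F2=3 F3=1; commitIndex=3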